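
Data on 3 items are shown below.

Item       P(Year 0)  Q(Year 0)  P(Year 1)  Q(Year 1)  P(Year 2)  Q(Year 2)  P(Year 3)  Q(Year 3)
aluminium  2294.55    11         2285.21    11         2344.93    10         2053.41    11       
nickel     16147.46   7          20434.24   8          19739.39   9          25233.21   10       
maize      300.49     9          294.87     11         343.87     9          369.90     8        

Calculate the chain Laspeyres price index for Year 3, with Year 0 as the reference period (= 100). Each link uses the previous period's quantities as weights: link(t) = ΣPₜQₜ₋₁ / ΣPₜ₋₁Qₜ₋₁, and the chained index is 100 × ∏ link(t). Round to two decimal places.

Link Year 0→Year 1:
ΣP(Year 1)Q(Year 0) = 2285.21×11 + 20434.24×7 + 294.87×9 = 25137.31 + 143039.68 + 2653.83 = 170830.82
ΣP(Year 0)Q(Year 0) = 2294.55×11 + 16147.46×7 + 300.49×9 = 25240.05 + 113032.22 + 2704.41 = 140976.68
link = 170830.82/140976.68 = 1.211767
Link Year 1→Year 2:
ΣP(Year 2)Q(Year 1) = 2344.93×11 + 19739.39×8 + 343.87×11 = 25794.23 + 157915.12 + 3782.57 = 187491.92
ΣP(Year 1)Q(Year 1) = 2285.21×11 + 20434.24×8 + 294.87×11 = 25137.31 + 163473.92 + 3243.57 = 191854.8
link = 187491.92/191854.8 = 0.977259
Link Year 2→Year 3:
ΣP(Year 3)Q(Year 2) = 2053.41×10 + 25233.21×9 + 369.90×9 = 20534.1 + 227098.89 + 3329.1 = 250962.09
ΣP(Year 2)Q(Year 2) = 2344.93×10 + 19739.39×9 + 343.87×9 = 23449.3 + 177654.51 + 3094.83 = 204198.64
link = 250962.09/204198.64 = 1.229010
Chained index = 100 × 1.211767 × 0.977259 × 1.229010 = 145.5406

145.54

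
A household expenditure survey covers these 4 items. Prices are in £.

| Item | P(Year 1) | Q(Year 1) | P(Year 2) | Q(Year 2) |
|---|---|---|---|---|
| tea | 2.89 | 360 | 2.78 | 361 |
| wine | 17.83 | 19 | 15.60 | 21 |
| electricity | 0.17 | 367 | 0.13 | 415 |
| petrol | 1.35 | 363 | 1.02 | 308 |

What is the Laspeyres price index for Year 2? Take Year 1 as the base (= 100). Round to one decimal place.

88.8

Laspeyres price index uses base-period quantities as weights.
ΣP(Year 2)·Q(Year 1) = 2.78×360 + 15.60×19 + 0.13×367 + 1.02×363 = 1000.8 + 296.4 + 47.71 + 370.26 = 1715.17
ΣP(Year 1)·Q(Year 1) = 2.89×360 + 17.83×19 + 0.17×367 + 1.35×363 = 1040.4 + 338.77 + 62.39 + 490.05 = 1931.61
Index = 1715.17 / 1931.61 × 100 = 88.7948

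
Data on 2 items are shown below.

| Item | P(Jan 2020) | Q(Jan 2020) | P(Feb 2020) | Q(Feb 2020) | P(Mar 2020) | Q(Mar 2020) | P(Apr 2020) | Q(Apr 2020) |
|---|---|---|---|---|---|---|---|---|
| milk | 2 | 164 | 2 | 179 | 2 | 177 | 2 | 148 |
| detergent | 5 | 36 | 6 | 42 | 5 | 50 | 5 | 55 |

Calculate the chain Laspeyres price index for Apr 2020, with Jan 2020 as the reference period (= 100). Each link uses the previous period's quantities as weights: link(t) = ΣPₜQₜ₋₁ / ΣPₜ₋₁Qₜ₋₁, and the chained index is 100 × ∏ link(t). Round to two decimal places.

Link Jan 2020→Feb 2020:
ΣP(Feb 2020)Q(Jan 2020) = 2×164 + 6×36 = 328 + 216 = 544
ΣP(Jan 2020)Q(Jan 2020) = 2×164 + 5×36 = 328 + 180 = 508
link = 544/508 = 1.070866
Link Feb 2020→Mar 2020:
ΣP(Mar 2020)Q(Feb 2020) = 2×179 + 5×42 = 358 + 210 = 568
ΣP(Feb 2020)Q(Feb 2020) = 2×179 + 6×42 = 358 + 252 = 610
link = 568/610 = 0.931148
Link Mar 2020→Apr 2020:
ΣP(Apr 2020)Q(Mar 2020) = 2×177 + 5×50 = 354 + 250 = 604
ΣP(Mar 2020)Q(Mar 2020) = 2×177 + 5×50 = 354 + 250 = 604
link = 604/604 = 1.000000
Chained index = 100 × 1.070866 × 0.931148 × 1.000000 = 99.7134

99.71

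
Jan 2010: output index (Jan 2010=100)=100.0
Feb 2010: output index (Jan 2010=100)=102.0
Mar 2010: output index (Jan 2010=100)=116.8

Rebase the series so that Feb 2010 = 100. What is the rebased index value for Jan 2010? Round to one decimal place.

Rebased(Jan 2010) = 100.0 / 102.0 × 100 = 98.0392

98.0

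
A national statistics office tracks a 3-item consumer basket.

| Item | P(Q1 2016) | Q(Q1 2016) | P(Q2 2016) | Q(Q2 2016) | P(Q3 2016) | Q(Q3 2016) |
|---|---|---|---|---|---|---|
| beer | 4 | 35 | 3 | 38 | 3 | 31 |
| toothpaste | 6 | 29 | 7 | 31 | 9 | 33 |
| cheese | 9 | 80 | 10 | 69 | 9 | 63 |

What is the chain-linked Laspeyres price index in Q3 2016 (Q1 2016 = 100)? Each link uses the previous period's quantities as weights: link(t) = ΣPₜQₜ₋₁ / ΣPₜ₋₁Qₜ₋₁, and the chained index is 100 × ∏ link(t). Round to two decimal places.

Link Q1 2016→Q2 2016:
ΣP(Q2 2016)Q(Q1 2016) = 3×35 + 7×29 + 10×80 = 105 + 203 + 800 = 1108
ΣP(Q1 2016)Q(Q1 2016) = 4×35 + 6×29 + 9×80 = 140 + 174 + 720 = 1034
link = 1108/1034 = 1.071567
Link Q2 2016→Q3 2016:
ΣP(Q3 2016)Q(Q2 2016) = 3×38 + 9×31 + 9×69 = 114 + 279 + 621 = 1014
ΣP(Q2 2016)Q(Q2 2016) = 3×38 + 7×31 + 10×69 = 114 + 217 + 690 = 1021
link = 1014/1021 = 0.993144
Chained index = 100 × 1.071567 × 0.993144 = 106.4220

106.42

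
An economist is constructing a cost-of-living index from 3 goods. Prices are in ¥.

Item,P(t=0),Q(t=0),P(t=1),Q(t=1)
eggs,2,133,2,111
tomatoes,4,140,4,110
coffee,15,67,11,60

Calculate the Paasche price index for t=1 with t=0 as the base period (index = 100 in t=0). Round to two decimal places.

84.64

Paasche price index uses current-period quantities as weights.
ΣP(t=1)·Q(t=1) = 2×111 + 4×110 + 11×60 = 222 + 440 + 660 = 1322
ΣP(t=0)·Q(t=1) = 2×111 + 4×110 + 15×60 = 222 + 440 + 900 = 1562
Index = 1322 / 1562 × 100 = 84.6351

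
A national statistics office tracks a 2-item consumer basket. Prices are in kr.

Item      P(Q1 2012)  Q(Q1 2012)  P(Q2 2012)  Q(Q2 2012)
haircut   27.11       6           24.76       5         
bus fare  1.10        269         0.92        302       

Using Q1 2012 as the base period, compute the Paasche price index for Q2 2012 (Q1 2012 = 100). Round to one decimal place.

Paasche price index uses current-period quantities as weights.
ΣP(Q2 2012)·Q(Q2 2012) = 24.76×5 + 0.92×302 = 123.8 + 277.84 = 401.64
ΣP(Q1 2012)·Q(Q2 2012) = 27.11×5 + 1.10×302 = 135.55 + 332.2 = 467.75
Index = 401.64 / 467.75 × 100 = 85.8664

85.9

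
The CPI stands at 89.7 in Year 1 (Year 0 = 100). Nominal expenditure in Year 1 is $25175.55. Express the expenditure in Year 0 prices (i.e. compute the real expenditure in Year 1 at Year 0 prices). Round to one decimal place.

Real = Nominal ÷ (Index/100) = 25175.55 ÷ (89.7/100)
     = 25175.55 ÷ 0.897 = 28066.3880

28066.4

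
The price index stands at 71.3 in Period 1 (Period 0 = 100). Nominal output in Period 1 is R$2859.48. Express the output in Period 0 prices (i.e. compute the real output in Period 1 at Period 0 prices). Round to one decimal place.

4010.5

Real = Nominal ÷ (Index/100) = 2859.48 ÷ (71.3/100)
     = 2859.48 ÷ 0.713 = 4010.4909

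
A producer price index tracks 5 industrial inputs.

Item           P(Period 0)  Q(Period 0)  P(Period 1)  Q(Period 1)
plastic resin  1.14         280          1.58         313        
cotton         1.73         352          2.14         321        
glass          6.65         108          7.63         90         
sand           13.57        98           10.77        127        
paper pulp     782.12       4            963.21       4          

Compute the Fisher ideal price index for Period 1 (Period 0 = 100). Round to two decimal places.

Laspeyres component (base-period weights):
ΣP(Period 1)Q(Period 0) = 1.58×280 + 2.14×352 + 7.63×108 + 10.77×98 + 963.21×4 = 442.4 + 753.28 + 824.04 + 1055.46 + 3852.84 = 6928.02
ΣP(Period 0)Q(Period 0) = 1.14×280 + 1.73×352 + 6.65×108 + 13.57×98 + 782.12×4 = 319.2 + 608.96 + 718.2 + 1329.86 + 3128.48 = 6104.7
L = 6928.02 / 6104.7 × 100 = 113.4867
Paasche component (current-period weights):
ΣP(Period 1)Q(Period 1) = 1.58×313 + 2.14×321 + 7.63×90 + 10.77×127 + 963.21×4 = 494.54 + 686.94 + 686.7 + 1367.79 + 3852.84 = 7088.81
ΣP(Period 0)Q(Period 1) = 1.14×313 + 1.73×321 + 6.65×90 + 13.57×127 + 782.12×4 = 356.82 + 555.33 + 598.5 + 1723.39 + 3128.48 = 6362.52
P = 7088.81 / 6362.52 × 100 = 111.4151
Fisher = √(L × P) = √(113.4867 × 111.4151) = 112.4461

112.45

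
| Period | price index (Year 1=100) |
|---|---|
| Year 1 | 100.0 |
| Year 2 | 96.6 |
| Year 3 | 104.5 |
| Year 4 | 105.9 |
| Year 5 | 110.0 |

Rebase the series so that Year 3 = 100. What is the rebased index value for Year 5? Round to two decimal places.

105.26

Rebased(Year 5) = 110.0 / 104.5 × 100 = 105.2632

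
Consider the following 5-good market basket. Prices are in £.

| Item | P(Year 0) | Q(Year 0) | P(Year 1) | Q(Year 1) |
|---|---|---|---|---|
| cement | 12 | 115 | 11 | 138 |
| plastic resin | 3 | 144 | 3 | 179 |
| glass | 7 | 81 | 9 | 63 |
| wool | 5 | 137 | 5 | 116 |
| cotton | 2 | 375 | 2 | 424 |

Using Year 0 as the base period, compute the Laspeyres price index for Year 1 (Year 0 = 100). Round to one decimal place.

Laspeyres price index uses base-period quantities as weights.
ΣP(Year 1)·Q(Year 0) = 11×115 + 3×144 + 9×81 + 5×137 + 2×375 = 1265 + 432 + 729 + 685 + 750 = 3861
ΣP(Year 0)·Q(Year 0) = 12×115 + 3×144 + 7×81 + 5×137 + 2×375 = 1380 + 432 + 567 + 685 + 750 = 3814
Index = 3861 / 3814 × 100 = 101.2323

101.2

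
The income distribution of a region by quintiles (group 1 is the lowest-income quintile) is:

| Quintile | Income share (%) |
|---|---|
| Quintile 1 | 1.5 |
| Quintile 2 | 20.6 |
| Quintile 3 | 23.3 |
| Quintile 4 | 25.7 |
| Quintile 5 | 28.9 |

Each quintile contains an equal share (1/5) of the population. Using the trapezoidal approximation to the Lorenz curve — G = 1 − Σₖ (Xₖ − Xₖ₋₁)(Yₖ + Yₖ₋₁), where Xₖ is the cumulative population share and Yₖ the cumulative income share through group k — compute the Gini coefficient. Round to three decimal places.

0.240

Cumulative income shares Yₖ: 0.0150, 0.2210, 0.4540, 0.7110, 1.0000
Σ (Xₖ−Xₖ₋₁)(Yₖ+Yₖ₋₁) = (1/5)(0.0150+0.0000) + (1/5)(0.2210+0.0150) + (1/5)(0.4540+0.2210) + (1/5)(0.7110+0.4540) + (1/5)(1.0000+0.7110)
  = 0.0030 + 0.0472 + 0.1350 + 0.2330 + 0.3422 = 0.7604
G = 1 − 0.7604 = 0.2396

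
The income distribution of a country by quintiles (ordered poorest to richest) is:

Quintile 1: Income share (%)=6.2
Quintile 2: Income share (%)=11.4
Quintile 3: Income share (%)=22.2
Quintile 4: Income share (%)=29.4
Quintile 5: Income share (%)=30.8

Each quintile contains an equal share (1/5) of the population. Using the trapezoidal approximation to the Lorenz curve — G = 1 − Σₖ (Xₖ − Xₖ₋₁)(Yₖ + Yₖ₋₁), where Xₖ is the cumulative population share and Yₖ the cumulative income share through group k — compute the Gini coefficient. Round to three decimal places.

Cumulative income shares Yₖ: 0.0620, 0.1760, 0.3980, 0.6920, 1.0000
Σ (Xₖ−Xₖ₋₁)(Yₖ+Yₖ₋₁) = (1/5)(0.0620+0.0000) + (1/5)(0.1760+0.0620) + (1/5)(0.3980+0.1760) + (1/5)(0.6920+0.3980) + (1/5)(1.0000+0.6920)
  = 0.0124 + 0.0476 + 0.1148 + 0.2180 + 0.3384 = 0.7312
G = 1 − 0.7312 = 0.2688

0.269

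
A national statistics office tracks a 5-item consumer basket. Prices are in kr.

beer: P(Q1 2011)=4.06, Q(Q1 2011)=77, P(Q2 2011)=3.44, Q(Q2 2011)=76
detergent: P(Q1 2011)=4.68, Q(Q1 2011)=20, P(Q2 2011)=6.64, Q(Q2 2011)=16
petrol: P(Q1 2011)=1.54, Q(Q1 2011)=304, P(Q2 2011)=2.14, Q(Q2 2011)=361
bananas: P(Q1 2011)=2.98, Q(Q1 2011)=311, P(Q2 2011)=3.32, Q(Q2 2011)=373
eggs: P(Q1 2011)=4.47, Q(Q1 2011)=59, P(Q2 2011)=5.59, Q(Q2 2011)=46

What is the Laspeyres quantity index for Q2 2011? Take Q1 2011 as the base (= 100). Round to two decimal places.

Laspeyres quantity index uses base-period prices as weights.
ΣP(Q1 2011)·Q(Q2 2011) = 4.06×76 + 4.68×16 + 1.54×361 + 2.98×373 + 4.47×46 = 308.56 + 74.88 + 555.94 + 1111.54 + 205.62 = 2256.54
ΣP(Q1 2011)·Q(Q1 2011) = 4.06×77 + 4.68×20 + 1.54×304 + 2.98×311 + 4.47×59 = 312.62 + 93.6 + 468.16 + 926.78 + 263.73 = 2064.89
Index = 2256.54 / 2064.89 × 100 = 109.2814

109.28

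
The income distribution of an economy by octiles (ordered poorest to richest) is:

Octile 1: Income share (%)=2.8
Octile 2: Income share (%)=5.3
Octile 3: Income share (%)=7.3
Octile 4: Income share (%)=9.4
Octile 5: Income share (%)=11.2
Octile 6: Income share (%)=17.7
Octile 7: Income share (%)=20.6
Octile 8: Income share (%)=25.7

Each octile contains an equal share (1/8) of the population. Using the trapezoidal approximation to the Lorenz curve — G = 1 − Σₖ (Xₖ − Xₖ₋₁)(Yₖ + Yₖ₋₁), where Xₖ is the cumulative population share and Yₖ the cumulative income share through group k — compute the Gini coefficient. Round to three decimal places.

0.337

Cumulative income shares Yₖ: 0.0280, 0.0810, 0.1540, 0.2480, 0.3600, 0.5370, 0.7430, 1.0000
Σ (Xₖ−Xₖ₋₁)(Yₖ+Yₖ₋₁) = (1/8)(0.0280+0.0000) + (1/8)(0.0810+0.0280) + (1/8)(0.1540+0.0810) + (1/8)(0.2480+0.1540) + (1/8)(0.3600+0.2480) + (1/8)(0.5370+0.3600) + (1/8)(0.7430+0.5370) + (1/8)(1.0000+0.7430)
  = 0.0035 + 0.0136 + 0.0294 + 0.0502 + 0.0760 + 0.1121 + 0.1600 + 0.2179 = 0.6627
G = 1 − 0.6627 = 0.3373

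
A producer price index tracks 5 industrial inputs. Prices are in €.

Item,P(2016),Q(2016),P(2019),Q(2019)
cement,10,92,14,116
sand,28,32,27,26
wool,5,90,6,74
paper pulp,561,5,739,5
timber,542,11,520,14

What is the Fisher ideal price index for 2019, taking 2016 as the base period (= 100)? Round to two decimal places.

109.19

Laspeyres component (base-period weights):
ΣP(2019)Q(2016) = 14×92 + 27×32 + 6×90 + 739×5 + 520×11 = 1288 + 864 + 540 + 3695 + 5720 = 12107
ΣP(2016)Q(2016) = 10×92 + 28×32 + 5×90 + 561×5 + 542×11 = 920 + 896 + 450 + 2805 + 5962 = 11033
L = 12107 / 11033 × 100 = 109.7344
Paasche component (current-period weights):
ΣP(2019)Q(2019) = 14×116 + 27×26 + 6×74 + 739×5 + 520×14 = 1624 + 702 + 444 + 3695 + 7280 = 13745
ΣP(2016)Q(2019) = 10×116 + 28×26 + 5×74 + 561×5 + 542×14 = 1160 + 728 + 370 + 2805 + 7588 = 12651
P = 13745 / 12651 × 100 = 108.6475
Fisher = √(L × P) = √(109.7344 × 108.6475) = 109.1896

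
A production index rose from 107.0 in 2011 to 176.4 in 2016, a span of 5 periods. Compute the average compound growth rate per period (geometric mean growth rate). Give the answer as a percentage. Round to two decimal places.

Growth factor = (176.4/107.0)^(1/5) = (1.648598)^(1/5) = 1.105154
Growth rate = 1.105154 − 1 = 0.105154 = 10.5154%

10.52%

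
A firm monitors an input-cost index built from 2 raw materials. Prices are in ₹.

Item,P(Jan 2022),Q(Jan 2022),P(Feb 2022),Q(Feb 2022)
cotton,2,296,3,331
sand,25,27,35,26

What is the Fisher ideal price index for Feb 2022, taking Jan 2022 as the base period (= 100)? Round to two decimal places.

Laspeyres component (base-period weights):
ΣP(Feb 2022)Q(Jan 2022) = 3×296 + 35×27 = 888 + 945 = 1833
ΣP(Jan 2022)Q(Jan 2022) = 2×296 + 25×27 = 592 + 675 = 1267
L = 1833 / 1267 × 100 = 144.6725
Paasche component (current-period weights):
ΣP(Feb 2022)Q(Feb 2022) = 3×331 + 35×26 = 993 + 910 = 1903
ΣP(Jan 2022)Q(Feb 2022) = 2×331 + 25×26 = 662 + 650 = 1312
P = 1903 / 1312 × 100 = 145.0457
Fisher = √(L × P) = √(144.6725 × 145.0457) = 144.8590

144.86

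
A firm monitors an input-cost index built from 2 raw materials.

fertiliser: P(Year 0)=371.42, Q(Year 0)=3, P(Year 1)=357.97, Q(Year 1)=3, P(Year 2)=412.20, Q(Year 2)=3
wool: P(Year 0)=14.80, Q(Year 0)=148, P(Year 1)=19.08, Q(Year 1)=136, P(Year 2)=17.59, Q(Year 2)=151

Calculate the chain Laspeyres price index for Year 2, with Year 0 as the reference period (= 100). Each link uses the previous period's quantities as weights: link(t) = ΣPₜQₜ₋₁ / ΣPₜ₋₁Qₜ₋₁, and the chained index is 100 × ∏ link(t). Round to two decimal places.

116.66

Link Year 0→Year 1:
ΣP(Year 1)Q(Year 0) = 357.97×3 + 19.08×148 = 1073.91 + 2823.84 = 3897.75
ΣP(Year 0)Q(Year 0) = 371.42×3 + 14.80×148 = 1114.26 + 2190.4 = 3304.66
link = 3897.75/3304.66 = 1.179471
Link Year 1→Year 2:
ΣP(Year 2)Q(Year 1) = 412.20×3 + 17.59×136 = 1236.6 + 2392.24 = 3628.84
ΣP(Year 1)Q(Year 1) = 357.97×3 + 19.08×136 = 1073.91 + 2594.88 = 3668.79
link = 3628.84/3668.79 = 0.989111
Chained index = 100 × 1.179471 × 0.989111 = 116.6627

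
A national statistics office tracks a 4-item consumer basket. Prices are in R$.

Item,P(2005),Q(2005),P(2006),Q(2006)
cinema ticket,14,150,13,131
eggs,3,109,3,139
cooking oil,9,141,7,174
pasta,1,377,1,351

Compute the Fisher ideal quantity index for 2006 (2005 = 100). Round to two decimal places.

101.82

Laspeyres component (base-period weights):
ΣP(2005)Q(2006) = 14×131 + 3×139 + 9×174 + 1×351 = 1834 + 417 + 1566 + 351 = 4168
ΣP(2005)Q(2005) = 14×150 + 3×109 + 9×141 + 1×377 = 2100 + 327 + 1269 + 377 = 4073
L = 4168 / 4073 × 100 = 102.3324
Paasche component (current-period weights):
ΣP(2006)Q(2006) = 13×131 + 3×139 + 7×174 + 1×351 = 1703 + 417 + 1218 + 351 = 3689
ΣP(2006)Q(2005) = 13×150 + 3×109 + 7×141 + 1×377 = 1950 + 327 + 987 + 377 = 3641
P = 3689 / 3641 × 100 = 101.3183
Fisher = √(L × P) = √(102.3324 × 101.3183) = 101.8241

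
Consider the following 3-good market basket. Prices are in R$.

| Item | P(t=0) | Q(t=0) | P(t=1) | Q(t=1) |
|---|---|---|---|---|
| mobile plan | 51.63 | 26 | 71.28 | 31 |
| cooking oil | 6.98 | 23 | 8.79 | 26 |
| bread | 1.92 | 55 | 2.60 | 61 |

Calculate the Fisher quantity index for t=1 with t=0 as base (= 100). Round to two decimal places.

118.09

Laspeyres component (base-period weights):
ΣP(t=0)Q(t=1) = 51.63×31 + 6.98×26 + 1.92×61 = 1600.53 + 181.48 + 117.12 = 1899.13
ΣP(t=0)Q(t=0) = 51.63×26 + 6.98×23 + 1.92×55 = 1342.38 + 160.54 + 105.6 = 1608.52
L = 1899.13 / 1608.52 × 100 = 118.0669
Paasche component (current-period weights):
ΣP(t=1)Q(t=1) = 71.28×31 + 8.79×26 + 2.60×61 = 2209.68 + 228.54 + 158.6 = 2596.82
ΣP(t=1)Q(t=0) = 71.28×26 + 8.79×23 + 2.60×55 = 1853.28 + 202.17 + 143 = 2198.45
P = 2596.82 / 2198.45 × 100 = 118.1205
Fisher = √(L × P) = √(118.0669 × 118.1205) = 118.0937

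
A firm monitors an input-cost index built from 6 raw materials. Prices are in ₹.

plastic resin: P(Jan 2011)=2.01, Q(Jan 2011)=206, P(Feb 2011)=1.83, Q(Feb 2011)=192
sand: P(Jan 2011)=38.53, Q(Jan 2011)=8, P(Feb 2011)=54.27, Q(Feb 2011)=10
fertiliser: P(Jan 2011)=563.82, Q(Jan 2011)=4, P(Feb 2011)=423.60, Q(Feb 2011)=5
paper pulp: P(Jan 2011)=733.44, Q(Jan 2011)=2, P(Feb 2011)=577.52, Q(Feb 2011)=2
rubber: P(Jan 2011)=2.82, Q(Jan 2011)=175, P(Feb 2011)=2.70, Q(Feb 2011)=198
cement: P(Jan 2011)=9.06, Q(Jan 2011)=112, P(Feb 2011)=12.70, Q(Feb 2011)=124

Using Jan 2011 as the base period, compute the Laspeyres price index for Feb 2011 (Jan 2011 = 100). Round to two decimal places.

Laspeyres price index uses base-period quantities as weights.
ΣP(Feb 2011)·Q(Jan 2011) = 1.83×206 + 54.27×8 + 423.60×4 + 577.52×2 + 2.70×175 + 12.70×112 = 376.98 + 434.16 + 1694.4 + 1155.04 + 472.5 + 1422.4 = 5555.48
ΣP(Jan 2011)·Q(Jan 2011) = 2.01×206 + 38.53×8 + 563.82×4 + 733.44×2 + 2.82×175 + 9.06×112 = 414.06 + 308.24 + 2255.28 + 1466.88 + 493.5 + 1014.72 = 5952.68
Index = 5555.48 / 5952.68 × 100 = 93.3274

93.33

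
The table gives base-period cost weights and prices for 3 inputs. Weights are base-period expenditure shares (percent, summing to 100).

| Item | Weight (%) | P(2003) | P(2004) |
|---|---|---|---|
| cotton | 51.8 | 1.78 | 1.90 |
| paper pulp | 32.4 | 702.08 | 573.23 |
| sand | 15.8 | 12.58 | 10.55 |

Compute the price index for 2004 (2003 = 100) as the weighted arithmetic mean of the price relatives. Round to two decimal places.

95.00

cotton: 51.8 × (1.90/1.78) = 51.8 × 1.067416 = 55.2921
paper pulp: 32.4 × (573.23/702.08) = 32.4 × 0.816474 = 26.4538
sand: 15.8 × (10.55/12.58) = 15.8 × 0.838633 = 13.2504
Index = Σ wᵢ·(p₁ᵢ/p₀ᵢ) = 55.2921 + 26.4538 + 13.2504 = 94.9963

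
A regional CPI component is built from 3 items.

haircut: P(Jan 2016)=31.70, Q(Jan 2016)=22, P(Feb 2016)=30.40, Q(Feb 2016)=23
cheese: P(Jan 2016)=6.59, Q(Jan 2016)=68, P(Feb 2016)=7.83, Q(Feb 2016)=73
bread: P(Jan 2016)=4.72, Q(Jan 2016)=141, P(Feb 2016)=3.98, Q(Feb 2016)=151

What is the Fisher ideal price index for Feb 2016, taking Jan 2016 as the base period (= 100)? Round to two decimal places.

Laspeyres component (base-period weights):
ΣP(Feb 2016)Q(Jan 2016) = 30.40×22 + 7.83×68 + 3.98×141 = 668.8 + 532.44 + 561.18 = 1762.42
ΣP(Jan 2016)Q(Jan 2016) = 31.70×22 + 6.59×68 + 4.72×141 = 697.4 + 448.12 + 665.52 = 1811.04
L = 1762.42 / 1811.04 × 100 = 97.3154
Paasche component (current-period weights):
ΣP(Feb 2016)Q(Feb 2016) = 30.40×23 + 7.83×73 + 3.98×151 = 699.2 + 571.59 + 600.98 = 1871.77
ΣP(Jan 2016)Q(Feb 2016) = 31.70×23 + 6.59×73 + 4.72×151 = 729.1 + 481.07 + 712.72 = 1922.89
P = 1871.77 / 1922.89 × 100 = 97.3415
Fisher = √(L × P) = √(97.3154 × 97.3415) = 97.3284

97.33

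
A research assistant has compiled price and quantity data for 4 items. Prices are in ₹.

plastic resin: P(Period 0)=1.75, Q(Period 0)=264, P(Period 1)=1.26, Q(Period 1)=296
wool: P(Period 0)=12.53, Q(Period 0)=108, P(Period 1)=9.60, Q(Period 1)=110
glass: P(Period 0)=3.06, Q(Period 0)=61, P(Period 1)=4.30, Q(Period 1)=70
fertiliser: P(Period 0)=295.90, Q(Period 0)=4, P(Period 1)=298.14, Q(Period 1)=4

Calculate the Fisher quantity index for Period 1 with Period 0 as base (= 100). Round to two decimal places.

Laspeyres component (base-period weights):
ΣP(Period 0)Q(Period 1) = 1.75×296 + 12.53×110 + 3.06×70 + 295.90×4 = 518 + 1378.3 + 214.2 + 1183.6 = 3294.1
ΣP(Period 0)Q(Period 0) = 1.75×264 + 12.53×108 + 3.06×61 + 295.90×4 = 462 + 1353.24 + 186.66 + 1183.6 = 3185.5
L = 3294.1 / 3185.5 × 100 = 103.4092
Paasche component (current-period weights):
ΣP(Period 1)Q(Period 1) = 1.26×296 + 9.60×110 + 4.30×70 + 298.14×4 = 372.96 + 1056 + 301 + 1192.56 = 2922.52
ΣP(Period 1)Q(Period 0) = 1.26×264 + 9.60×108 + 4.30×61 + 298.14×4 = 332.64 + 1036.8 + 262.3 + 1192.56 = 2824.3
P = 2922.52 / 2824.3 × 100 = 103.4777
Fisher = √(L × P) = √(103.4092 × 103.4777) = 103.4434

103.44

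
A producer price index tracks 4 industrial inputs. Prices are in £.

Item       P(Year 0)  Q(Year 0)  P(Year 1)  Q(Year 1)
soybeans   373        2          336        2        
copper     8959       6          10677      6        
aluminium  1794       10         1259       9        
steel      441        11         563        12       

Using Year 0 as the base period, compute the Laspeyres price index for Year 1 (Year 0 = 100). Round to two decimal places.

108.06

Laspeyres price index uses base-period quantities as weights.
ΣP(Year 1)·Q(Year 0) = 336×2 + 10677×6 + 1259×10 + 563×11 = 672 + 64062 + 12590 + 6193 = 83517
ΣP(Year 0)·Q(Year 0) = 373×2 + 8959×6 + 1794×10 + 441×11 = 746 + 53754 + 17940 + 4851 = 77291
Index = 83517 / 77291 × 100 = 108.0553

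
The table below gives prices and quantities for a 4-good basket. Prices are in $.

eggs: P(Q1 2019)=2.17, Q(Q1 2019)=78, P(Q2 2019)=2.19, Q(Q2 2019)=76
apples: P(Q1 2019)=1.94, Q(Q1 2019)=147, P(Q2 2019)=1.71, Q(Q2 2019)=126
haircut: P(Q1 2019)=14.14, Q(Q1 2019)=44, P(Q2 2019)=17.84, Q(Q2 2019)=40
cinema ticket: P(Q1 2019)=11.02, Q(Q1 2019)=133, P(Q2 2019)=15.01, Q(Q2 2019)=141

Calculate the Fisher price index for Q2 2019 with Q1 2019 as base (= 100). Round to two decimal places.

126.51

Laspeyres component (base-period weights):
ΣP(Q2 2019)Q(Q1 2019) = 2.19×78 + 1.71×147 + 17.84×44 + 15.01×133 = 170.82 + 251.37 + 784.96 + 1996.33 = 3203.48
ΣP(Q1 2019)Q(Q1 2019) = 2.17×78 + 1.94×147 + 14.14×44 + 11.02×133 = 169.26 + 285.18 + 622.16 + 1465.66 = 2542.26
L = 3203.48 / 2542.26 × 100 = 126.0091
Paasche component (current-period weights):
ΣP(Q2 2019)Q(Q2 2019) = 2.19×76 + 1.71×126 + 17.84×40 + 15.01×141 = 166.44 + 215.46 + 713.6 + 2116.41 = 3211.91
ΣP(Q1 2019)Q(Q2 2019) = 2.17×76 + 1.94×126 + 14.14×40 + 11.02×141 = 164.92 + 244.44 + 565.6 + 1553.82 = 2528.78
P = 3211.91 / 2528.78 × 100 = 127.0142
Fisher = √(L × P) = √(126.0091 × 127.0142) = 126.5107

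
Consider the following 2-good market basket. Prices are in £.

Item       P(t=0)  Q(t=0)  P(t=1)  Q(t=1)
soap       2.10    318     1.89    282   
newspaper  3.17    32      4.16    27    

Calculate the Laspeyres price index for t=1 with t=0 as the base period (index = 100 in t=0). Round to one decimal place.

Laspeyres price index uses base-period quantities as weights.
ΣP(t=1)·Q(t=0) = 1.89×318 + 4.16×32 = 601.02 + 133.12 = 734.14
ΣP(t=0)·Q(t=0) = 2.10×318 + 3.17×32 = 667.8 + 101.44 = 769.24
Index = 734.14 / 769.24 × 100 = 95.4371

95.4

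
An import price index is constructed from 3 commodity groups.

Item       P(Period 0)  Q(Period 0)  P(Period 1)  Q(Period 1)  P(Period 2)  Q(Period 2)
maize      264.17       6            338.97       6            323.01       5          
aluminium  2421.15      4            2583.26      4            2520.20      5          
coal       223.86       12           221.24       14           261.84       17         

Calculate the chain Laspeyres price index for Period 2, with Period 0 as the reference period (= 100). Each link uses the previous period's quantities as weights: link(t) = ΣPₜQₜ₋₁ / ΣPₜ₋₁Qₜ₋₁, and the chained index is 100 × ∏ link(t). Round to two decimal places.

109.17

Link Period 0→Period 1:
ΣP(Period 1)Q(Period 0) = 338.97×6 + 2583.26×4 + 221.24×12 = 2033.82 + 10333.04 + 2654.88 = 15021.74
ΣP(Period 0)Q(Period 0) = 264.17×6 + 2421.15×4 + 223.86×12 = 1585.02 + 9684.6 + 2686.32 = 13955.94
link = 15021.74/13955.94 = 1.076369
Link Period 1→Period 2:
ΣP(Period 2)Q(Period 1) = 323.01×6 + 2520.20×4 + 261.84×14 = 1938.06 + 10080.8 + 3665.76 = 15684.62
ΣP(Period 1)Q(Period 1) = 338.97×6 + 2583.26×4 + 221.24×14 = 2033.82 + 10333.04 + 3097.36 = 15464.22
link = 15684.62/15464.22 = 1.014252
Chained index = 100 × 1.076369 × 1.014252 = 109.1710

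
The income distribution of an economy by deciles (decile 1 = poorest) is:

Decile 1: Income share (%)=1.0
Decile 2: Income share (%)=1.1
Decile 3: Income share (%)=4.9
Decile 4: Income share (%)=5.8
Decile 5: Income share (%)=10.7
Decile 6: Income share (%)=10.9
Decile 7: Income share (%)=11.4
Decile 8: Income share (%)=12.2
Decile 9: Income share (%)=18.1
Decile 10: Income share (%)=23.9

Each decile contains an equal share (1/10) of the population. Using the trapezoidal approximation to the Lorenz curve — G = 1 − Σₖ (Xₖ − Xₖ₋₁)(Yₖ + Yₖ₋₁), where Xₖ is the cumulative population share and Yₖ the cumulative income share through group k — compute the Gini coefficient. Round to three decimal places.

Cumulative income shares Yₖ: 0.0100, 0.0210, 0.0700, 0.1280, 0.2350, 0.3440, 0.4580, 0.5800, 0.7610, 1.0000
Σ (Xₖ−Xₖ₋₁)(Yₖ+Yₖ₋₁) = (1/10)(0.0100+0.0000) + (1/10)(0.0210+0.0100) + (1/10)(0.0700+0.0210) + (1/10)(0.1280+0.0700) + (1/10)(0.2350+0.1280) + (1/10)(0.3440+0.2350) + (1/10)(0.4580+0.3440) + (1/10)(0.5800+0.4580) + (1/10)(0.7610+0.5800) + (1/10)(1.0000+0.7610)
  = 0.0010 + 0.0031 + 0.0091 + 0.0198 + 0.0363 + 0.0579 + 0.0802 + 0.1038 + 0.1341 + 0.1761 = 0.6214
G = 1 − 0.6214 = 0.3786

0.379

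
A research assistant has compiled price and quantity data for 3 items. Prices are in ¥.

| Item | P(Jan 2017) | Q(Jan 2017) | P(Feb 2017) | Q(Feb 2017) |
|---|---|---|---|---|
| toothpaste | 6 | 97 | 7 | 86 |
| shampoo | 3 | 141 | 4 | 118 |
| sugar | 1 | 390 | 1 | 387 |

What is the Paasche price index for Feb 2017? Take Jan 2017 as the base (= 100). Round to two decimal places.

Paasche price index uses current-period quantities as weights.
ΣP(Feb 2017)·Q(Feb 2017) = 7×86 + 4×118 + 1×387 = 602 + 472 + 387 = 1461
ΣP(Jan 2017)·Q(Feb 2017) = 6×86 + 3×118 + 1×387 = 516 + 354 + 387 = 1257
Index = 1461 / 1257 × 100 = 116.2291

116.23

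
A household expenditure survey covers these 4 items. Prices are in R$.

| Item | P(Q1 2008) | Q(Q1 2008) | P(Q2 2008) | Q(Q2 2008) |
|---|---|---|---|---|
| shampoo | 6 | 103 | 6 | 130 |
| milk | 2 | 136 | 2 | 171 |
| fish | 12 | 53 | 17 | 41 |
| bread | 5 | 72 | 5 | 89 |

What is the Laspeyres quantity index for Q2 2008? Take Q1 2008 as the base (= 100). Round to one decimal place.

Laspeyres quantity index uses base-period prices as weights.
ΣP(Q1 2008)·Q(Q2 2008) = 6×130 + 2×171 + 12×41 + 5×89 = 780 + 342 + 492 + 445 = 2059
ΣP(Q1 2008)·Q(Q1 2008) = 6×103 + 2×136 + 12×53 + 5×72 = 618 + 272 + 636 + 360 = 1886
Index = 2059 / 1886 × 100 = 109.1729

109.2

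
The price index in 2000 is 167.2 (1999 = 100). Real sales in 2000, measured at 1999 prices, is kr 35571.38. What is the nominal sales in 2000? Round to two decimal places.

59475.35

Nominal = Real × (Index/100) = 35571.38 × (167.2/100)
        = 35571.38 × 1.672 = 59475.3474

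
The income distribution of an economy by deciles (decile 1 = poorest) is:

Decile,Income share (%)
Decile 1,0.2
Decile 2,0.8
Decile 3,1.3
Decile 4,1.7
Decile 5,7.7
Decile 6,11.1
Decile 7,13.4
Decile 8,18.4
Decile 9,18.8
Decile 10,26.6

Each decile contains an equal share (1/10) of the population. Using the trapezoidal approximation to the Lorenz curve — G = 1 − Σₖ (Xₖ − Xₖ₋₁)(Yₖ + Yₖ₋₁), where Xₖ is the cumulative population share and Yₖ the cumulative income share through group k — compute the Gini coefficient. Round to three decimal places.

Cumulative income shares Yₖ: 0.0020, 0.0100, 0.0230, 0.0400, 0.1170, 0.2280, 0.3620, 0.5460, 0.7340, 1.0000
Σ (Xₖ−Xₖ₋₁)(Yₖ+Yₖ₋₁) = (1/10)(0.0020+0.0000) + (1/10)(0.0100+0.0020) + (1/10)(0.0230+0.0100) + (1/10)(0.0400+0.0230) + (1/10)(0.1170+0.0400) + (1/10)(0.2280+0.1170) + (1/10)(0.3620+0.2280) + (1/10)(0.5460+0.3620) + (1/10)(0.7340+0.5460) + (1/10)(1.0000+0.7340)
  = 0.0002 + 0.0012 + 0.0033 + 0.0063 + 0.0157 + 0.0345 + 0.0590 + 0.0908 + 0.1280 + 0.1734 = 0.5124
G = 1 − 0.5124 = 0.4876

0.488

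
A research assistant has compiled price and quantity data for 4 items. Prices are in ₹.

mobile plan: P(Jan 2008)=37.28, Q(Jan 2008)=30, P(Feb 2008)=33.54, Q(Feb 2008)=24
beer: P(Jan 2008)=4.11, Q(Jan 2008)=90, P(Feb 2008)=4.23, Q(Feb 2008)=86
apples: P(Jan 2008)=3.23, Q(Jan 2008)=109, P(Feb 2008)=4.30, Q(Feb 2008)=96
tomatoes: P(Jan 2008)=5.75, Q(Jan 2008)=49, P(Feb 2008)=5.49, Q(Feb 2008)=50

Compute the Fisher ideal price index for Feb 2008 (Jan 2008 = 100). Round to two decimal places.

100.34

Laspeyres component (base-period weights):
ΣP(Feb 2008)Q(Jan 2008) = 33.54×30 + 4.23×90 + 4.30×109 + 5.49×49 = 1006.2 + 380.7 + 468.7 + 269.01 = 2124.61
ΣP(Jan 2008)Q(Jan 2008) = 37.28×30 + 4.11×90 + 3.23×109 + 5.75×49 = 1118.4 + 369.9 + 352.07 + 281.75 = 2122.12
L = 2124.61 / 2122.12 × 100 = 100.1173
Paasche component (current-period weights):
ΣP(Feb 2008)Q(Feb 2008) = 33.54×24 + 4.23×86 + 4.30×96 + 5.49×50 = 804.96 + 363.78 + 412.8 + 274.5 = 1856.04
ΣP(Jan 2008)Q(Feb 2008) = 37.28×24 + 4.11×86 + 3.23×96 + 5.75×50 = 894.72 + 353.46 + 310.08 + 287.5 = 1845.76
P = 1856.04 / 1845.76 × 100 = 100.5570
Fisher = √(L × P) = √(100.1173 × 100.5570) = 100.3369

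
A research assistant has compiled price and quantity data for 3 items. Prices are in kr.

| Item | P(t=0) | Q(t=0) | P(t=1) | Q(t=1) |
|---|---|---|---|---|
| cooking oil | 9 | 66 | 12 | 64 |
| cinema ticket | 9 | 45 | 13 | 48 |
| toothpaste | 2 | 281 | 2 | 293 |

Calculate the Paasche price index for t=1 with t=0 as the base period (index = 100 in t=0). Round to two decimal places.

124.09

Paasche price index uses current-period quantities as weights.
ΣP(t=1)·Q(t=1) = 12×64 + 13×48 + 2×293 = 768 + 624 + 586 = 1978
ΣP(t=0)·Q(t=1) = 9×64 + 9×48 + 2×293 = 576 + 432 + 586 = 1594
Index = 1978 / 1594 × 100 = 124.0903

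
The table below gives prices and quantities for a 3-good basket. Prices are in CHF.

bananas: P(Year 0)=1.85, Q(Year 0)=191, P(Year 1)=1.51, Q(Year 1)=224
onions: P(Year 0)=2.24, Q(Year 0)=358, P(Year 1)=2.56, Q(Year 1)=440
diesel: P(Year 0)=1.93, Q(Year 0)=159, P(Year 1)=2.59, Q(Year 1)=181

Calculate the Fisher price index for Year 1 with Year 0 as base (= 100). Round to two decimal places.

Laspeyres component (base-period weights):
ΣP(Year 1)Q(Year 0) = 1.51×191 + 2.56×358 + 2.59×159 = 288.41 + 916.48 + 411.81 = 1616.7
ΣP(Year 0)Q(Year 0) = 1.85×191 + 2.24×358 + 1.93×159 = 353.35 + 801.92 + 306.87 = 1462.14
L = 1616.7 / 1462.14 × 100 = 110.5708
Paasche component (current-period weights):
ΣP(Year 1)Q(Year 1) = 1.51×224 + 2.56×440 + 2.59×181 = 338.24 + 1126.4 + 468.79 = 1933.43
ΣP(Year 0)Q(Year 1) = 1.85×224 + 2.24×440 + 1.93×181 = 414.4 + 985.6 + 349.33 = 1749.33
P = 1933.43 / 1749.33 × 100 = 110.5240
Fisher = √(L × P) = √(110.5708 × 110.5240) = 110.5474

110.55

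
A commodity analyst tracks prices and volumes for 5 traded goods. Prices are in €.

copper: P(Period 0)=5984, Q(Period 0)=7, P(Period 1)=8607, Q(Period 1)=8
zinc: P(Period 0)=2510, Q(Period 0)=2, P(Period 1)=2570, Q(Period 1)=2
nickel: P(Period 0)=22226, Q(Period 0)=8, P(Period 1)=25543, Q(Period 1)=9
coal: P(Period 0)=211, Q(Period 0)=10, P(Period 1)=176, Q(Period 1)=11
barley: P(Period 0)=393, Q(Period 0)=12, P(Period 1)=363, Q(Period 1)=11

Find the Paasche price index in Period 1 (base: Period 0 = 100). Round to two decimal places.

Paasche price index uses current-period quantities as weights.
ΣP(Period 1)·Q(Period 1) = 8607×8 + 2570×2 + 25543×9 + 176×11 + 363×11 = 68856 + 5140 + 229887 + 1936 + 3993 = 309812
ΣP(Period 0)·Q(Period 1) = 5984×8 + 2510×2 + 22226×9 + 211×11 + 393×11 = 47872 + 5020 + 200034 + 2321 + 4323 = 259570
Index = 309812 / 259570 × 100 = 119.3559

119.36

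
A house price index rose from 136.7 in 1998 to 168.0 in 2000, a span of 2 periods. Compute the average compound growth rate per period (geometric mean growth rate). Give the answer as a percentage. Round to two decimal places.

10.86%

Growth factor = (168.0/136.7)^(1/2) = (1.228969)^(1/2) = 1.108589
Growth rate = 1.108589 − 1 = 0.108589 = 10.8589%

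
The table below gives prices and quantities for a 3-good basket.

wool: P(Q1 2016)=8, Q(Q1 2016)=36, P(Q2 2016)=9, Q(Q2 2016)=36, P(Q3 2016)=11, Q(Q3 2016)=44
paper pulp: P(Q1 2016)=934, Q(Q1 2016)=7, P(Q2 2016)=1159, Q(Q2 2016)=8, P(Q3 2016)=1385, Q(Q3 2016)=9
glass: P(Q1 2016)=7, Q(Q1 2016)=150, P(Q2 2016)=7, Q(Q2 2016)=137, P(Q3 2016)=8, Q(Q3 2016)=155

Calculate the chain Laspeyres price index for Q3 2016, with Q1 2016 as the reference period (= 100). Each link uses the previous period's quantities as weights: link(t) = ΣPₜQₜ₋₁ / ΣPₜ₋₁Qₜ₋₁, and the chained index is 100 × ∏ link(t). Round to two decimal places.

143.47

Link Q1 2016→Q2 2016:
ΣP(Q2 2016)Q(Q1 2016) = 9×36 + 1159×7 + 7×150 = 324 + 8113 + 1050 = 9487
ΣP(Q1 2016)Q(Q1 2016) = 8×36 + 934×7 + 7×150 = 288 + 6538 + 1050 = 7876
link = 9487/7876 = 1.204545
Link Q2 2016→Q3 2016:
ΣP(Q3 2016)Q(Q2 2016) = 11×36 + 1385×8 + 8×137 = 396 + 11080 + 1096 = 12572
ΣP(Q2 2016)Q(Q2 2016) = 9×36 + 1159×8 + 7×137 = 324 + 9272 + 959 = 10555
link = 12572/10555 = 1.191094
Chained index = 100 × 1.204545 × 1.191094 = 143.4727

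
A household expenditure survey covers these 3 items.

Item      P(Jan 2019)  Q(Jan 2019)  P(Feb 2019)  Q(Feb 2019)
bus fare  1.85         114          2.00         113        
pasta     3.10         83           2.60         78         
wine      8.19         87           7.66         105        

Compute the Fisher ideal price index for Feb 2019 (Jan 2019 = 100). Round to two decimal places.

Laspeyres component (base-period weights):
ΣP(Feb 2019)Q(Jan 2019) = 2.00×114 + 2.60×83 + 7.66×87 = 228 + 215.8 + 666.42 = 1110.22
ΣP(Jan 2019)Q(Jan 2019) = 1.85×114 + 3.10×83 + 8.19×87 = 210.9 + 257.3 + 712.53 = 1180.73
L = 1110.22 / 1180.73 × 100 = 94.0283
Paasche component (current-period weights):
ΣP(Feb 2019)Q(Feb 2019) = 2.00×113 + 2.60×78 + 7.66×105 = 226 + 202.8 + 804.3 = 1233.1
ΣP(Jan 2019)Q(Feb 2019) = 1.85×113 + 3.10×78 + 8.19×105 = 209.05 + 241.8 + 859.95 = 1310.8
P = 1233.1 / 1310.8 × 100 = 94.0723
Fisher = √(L × P) = √(94.0283 × 94.0723) = 94.0503

94.05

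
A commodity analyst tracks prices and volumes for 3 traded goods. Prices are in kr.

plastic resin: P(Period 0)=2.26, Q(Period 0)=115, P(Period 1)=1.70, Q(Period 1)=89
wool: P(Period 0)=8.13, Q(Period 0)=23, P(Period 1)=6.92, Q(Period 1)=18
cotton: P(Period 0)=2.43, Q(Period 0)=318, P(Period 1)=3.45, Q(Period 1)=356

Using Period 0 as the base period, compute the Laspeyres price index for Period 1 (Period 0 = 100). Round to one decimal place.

119.0

Laspeyres price index uses base-period quantities as weights.
ΣP(Period 1)·Q(Period 0) = 1.70×115 + 6.92×23 + 3.45×318 = 195.5 + 159.16 + 1097.1 = 1451.76
ΣP(Period 0)·Q(Period 0) = 2.26×115 + 8.13×23 + 2.43×318 = 259.9 + 186.99 + 772.74 = 1219.63
Index = 1451.76 / 1219.63 × 100 = 119.0328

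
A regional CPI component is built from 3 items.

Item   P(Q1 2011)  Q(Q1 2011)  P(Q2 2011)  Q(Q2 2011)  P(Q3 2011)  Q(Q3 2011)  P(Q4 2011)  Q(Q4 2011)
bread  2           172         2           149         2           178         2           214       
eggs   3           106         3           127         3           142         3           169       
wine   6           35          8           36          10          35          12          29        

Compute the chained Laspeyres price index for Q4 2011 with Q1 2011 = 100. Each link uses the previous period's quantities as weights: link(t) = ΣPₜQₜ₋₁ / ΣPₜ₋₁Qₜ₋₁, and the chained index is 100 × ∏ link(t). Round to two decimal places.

123.25

Link Q1 2011→Q2 2011:
ΣP(Q2 2011)Q(Q1 2011) = 2×172 + 3×106 + 8×35 = 344 + 318 + 280 = 942
ΣP(Q1 2011)Q(Q1 2011) = 2×172 + 3×106 + 6×35 = 344 + 318 + 210 = 872
link = 942/872 = 1.080275
Link Q2 2011→Q3 2011:
ΣP(Q3 2011)Q(Q2 2011) = 2×149 + 3×127 + 10×36 = 298 + 381 + 360 = 1039
ΣP(Q2 2011)Q(Q2 2011) = 2×149 + 3×127 + 8×36 = 298 + 381 + 288 = 967
link = 1039/967 = 1.074457
Link Q3 2011→Q4 2011:
ΣP(Q4 2011)Q(Q3 2011) = 2×178 + 3×142 + 12×35 = 356 + 426 + 420 = 1202
ΣP(Q3 2011)Q(Q3 2011) = 2×178 + 3×142 + 10×35 = 356 + 426 + 350 = 1132
link = 1202/1132 = 1.061837
Chained index = 100 × 1.080275 × 1.074457 × 1.061837 = 123.2485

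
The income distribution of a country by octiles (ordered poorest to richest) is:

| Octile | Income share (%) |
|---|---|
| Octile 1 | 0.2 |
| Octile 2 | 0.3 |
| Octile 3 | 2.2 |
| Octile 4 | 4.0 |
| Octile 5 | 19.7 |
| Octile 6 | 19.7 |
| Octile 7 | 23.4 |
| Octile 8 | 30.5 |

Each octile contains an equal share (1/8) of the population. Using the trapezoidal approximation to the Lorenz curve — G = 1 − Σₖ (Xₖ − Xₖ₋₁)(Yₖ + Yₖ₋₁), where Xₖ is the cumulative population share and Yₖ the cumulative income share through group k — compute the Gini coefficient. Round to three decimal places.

0.495

Cumulative income shares Yₖ: 0.0020, 0.0050, 0.0270, 0.0670, 0.2640, 0.4610, 0.6950, 1.0000
Σ (Xₖ−Xₖ₋₁)(Yₖ+Yₖ₋₁) = (1/8)(0.0020+0.0000) + (1/8)(0.0050+0.0020) + (1/8)(0.0270+0.0050) + (1/8)(0.0670+0.0270) + (1/8)(0.2640+0.0670) + (1/8)(0.4610+0.2640) + (1/8)(0.6950+0.4610) + (1/8)(1.0000+0.6950)
  = 0.0003 + 0.0009 + 0.0040 + 0.0118 + 0.0414 + 0.0906 + 0.1445 + 0.2119 = 0.5052
G = 1 − 0.5052 = 0.4948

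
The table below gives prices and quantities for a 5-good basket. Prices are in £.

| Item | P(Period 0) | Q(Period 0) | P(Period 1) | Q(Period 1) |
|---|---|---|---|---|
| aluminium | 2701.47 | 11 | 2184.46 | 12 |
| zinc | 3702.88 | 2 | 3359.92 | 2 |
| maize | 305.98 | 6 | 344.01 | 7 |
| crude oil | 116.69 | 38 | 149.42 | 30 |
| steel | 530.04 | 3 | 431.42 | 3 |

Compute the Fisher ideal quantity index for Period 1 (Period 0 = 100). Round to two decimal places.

Laspeyres component (base-period weights):
ΣP(Period 0)Q(Period 1) = 2701.47×12 + 3702.88×2 + 305.98×7 + 116.69×30 + 530.04×3 = 32417.64 + 7405.76 + 2141.86 + 3500.7 + 1590.12 = 47056.08
ΣP(Period 0)Q(Period 0) = 2701.47×11 + 3702.88×2 + 305.98×6 + 116.69×38 + 530.04×3 = 29716.17 + 7405.76 + 1835.88 + 4434.22 + 1590.12 = 44982.15
L = 47056.08 / 44982.15 × 100 = 104.6106
Paasche component (current-period weights):
ΣP(Period 1)Q(Period 1) = 2184.46×12 + 3359.92×2 + 344.01×7 + 149.42×30 + 431.42×3 = 26213.52 + 6719.84 + 2408.07 + 4482.6 + 1294.26 = 41118.29
ΣP(Period 1)Q(Period 0) = 2184.46×11 + 3359.92×2 + 344.01×6 + 149.42×38 + 431.42×3 = 24029.06 + 6719.84 + 2064.06 + 5677.96 + 1294.26 = 39785.18
P = 41118.29 / 39785.18 × 100 = 103.3508
Fisher = √(L × P) = √(104.6106 × 103.3508) = 103.9788

103.98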